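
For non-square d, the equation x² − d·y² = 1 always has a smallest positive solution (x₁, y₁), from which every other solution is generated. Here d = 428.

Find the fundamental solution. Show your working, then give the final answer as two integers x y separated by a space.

√428 → a₀=20, period (1,2,4,1,5,10,5,1,4,2,1,40); ℓ=12 even so k=11
step 0: (20, 1)  from 20·(1,0) + (0,1)
step 1: (21, 1)  from 1·(20,1) + (1,0)
step 2: (62, 3)  from 2·(21,1) + (20,1)
step 3: (269, 13)  from 4·(62,3) + (21,1)
step 4: (331, 16)  from 1·(269,13) + (62,3)
…
step 7: (99779, 4823)  from 5·(19571,946) + (1924,93)
…
step 9: (577179, 27899)  from 4·(119350,5769) + (99779,4823)
step 10: (1273708, 61567)  from 2·(577179,27899) + (119350,5769)
step 11: (1850887, 89466)  from 1·(1273708,61567) + (577179,27899)
(x₁, y₁) = (1850887, 89466);  1850887² − 428·89466² = 1 ✓

1850887 89466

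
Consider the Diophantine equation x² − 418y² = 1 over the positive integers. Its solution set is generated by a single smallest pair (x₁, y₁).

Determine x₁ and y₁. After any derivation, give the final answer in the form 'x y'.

33857 1656

√418 = [20; 2,4,20,4,2,40, …], period ℓ=6 (even) → k=5
i=0: a=20 ⇒ p=20, q=1
…
i=2: a=4 ⇒ p=184, q=9
i=3: a=20 ⇒ p=3721, q=182
i=4: a=4 ⇒ p=15068, q=737
i=5: a=2 ⇒ p=33857, q=1656
fundamental: x₁=33857, y₁=1656  (since 1146296449 − 418·2742336 = 1)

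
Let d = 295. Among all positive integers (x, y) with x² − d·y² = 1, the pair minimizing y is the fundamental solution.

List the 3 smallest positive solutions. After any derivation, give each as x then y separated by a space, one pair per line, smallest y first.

2024999 117900
8201241900001 477494764200
33215013292518224999 1933852840020353700

√295 = [17; 5,1,2,3,2,6,2,3,2,1,5,34, …], period ℓ=12 (even) → k=11
i=0: a=17 ⇒ p=17, q=1
…
i=3: a=2 ⇒ p=292, q=17
…
i=6: a=6 ⇒ p=14479, q=843
i=7: a=2 ⇒ p=31208, q=1817
…
i=10: a=1 ⇒ p=355517, q=20699
i=11: a=5 ⇒ p=2024999, q=117900
(x₁, y₁) = (2024999, 117900);  2024999² − 295·117900² = 1 ✓
n=2: (2024999,117900)∘(2024999,117900) = (2024999·2024999+295·117900·117900, 2024999·117900+117900·2024999) = (8201241900001,477494764200)
n=3: (8201241900001,477494764200)∘(2024999,117900) = (2024999·8201241900001+295·117900·477494764200, 2024999·477494764200+117900·8201241900001) = (33215013292518224999,1933852840020353700)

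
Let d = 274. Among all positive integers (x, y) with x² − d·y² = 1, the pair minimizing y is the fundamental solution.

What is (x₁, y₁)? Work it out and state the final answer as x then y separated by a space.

3959299 239190

d=274: √d = [16; 1,1,4,4,1,1,32] (ℓ=7, odd), read p_13/q_13
i=0: a=16 ⇒ p=16, q=1
i=1: a=1 ⇒ p=17, q=1
i=2: a=1 ⇒ p=33, q=2
…
i=5: a=1 ⇒ p=778, q=47
i=6: a=1 ⇒ p=1407, q=85
i=7: a=32 ⇒ p=45802, q=2767
i=8: a=1 ⇒ p=47209, q=2852
i=9: a=1 ⇒ p=93011, q=5619
…
i=11: a=4 ⇒ p=1770023, q=106931
i=12: a=1 ⇒ p=2189276, q=132259
i=13: a=1 ⇒ p=3959299, q=239190
(x₁, y₁) = (3959299, 239190);  3959299² − 274·239190² = 1 ✓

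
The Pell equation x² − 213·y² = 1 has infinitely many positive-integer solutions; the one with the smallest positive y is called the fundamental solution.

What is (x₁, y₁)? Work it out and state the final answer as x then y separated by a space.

194399 13320

√213 = [14; 1,1,2,6,1,8,1,6,2,1,1,28, …], period ℓ=12 (even) → k=11
step 0: (14, 1)  from 14·(1,0) + (0,1)
…
step 2: (29, 2)  from 1·(15,1) + (14,1)
step 3: (73, 5)  from 2·(29,2) + (15,1)
step 4: (467, 32)  from 6·(73,5) + (29,2)
step 5: (540, 37)  from 1·(467,32) + (73,5)
step 6: (4787, 328)  from 8·(540,37) + (467,32)
step 7: (5327, 365)  from 1·(4787,328) + (540,37)
step 8: (36749, 2518)  from 6·(5327,365) + (4787,328)
step 9: (78825, 5401)  from 2·(36749,2518) + (5327,365)
step 10: (115574, 7919)  from 1·(78825,5401) + (36749,2518)
step 11: (194399, 13320)  from 1·(115574,7919) + (78825,5401)
→ (194399, 13320).  Check: 194399²=37790971201, 213·13320²=37790971200, difference 1.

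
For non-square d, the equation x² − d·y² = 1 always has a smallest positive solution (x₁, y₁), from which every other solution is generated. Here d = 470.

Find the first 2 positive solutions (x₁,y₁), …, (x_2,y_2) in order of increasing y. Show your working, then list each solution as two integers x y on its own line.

1691 78
5718961 263796

√470 → a₀=21, period (1,2,8,2,1,42); ℓ=6 even so k=5
a_0=21:  p_0=21·1+0=21,  q_0=21·0+1=1
a_1=1:  p_1=1·21+1=22,  q_1=1·1+0=1
…
a_3=8:  p_3=8·65+22=542,  q_3=8·3+1=25
a_4=2:  p_4=2·542+65=1149,  q_4=2·25+3=53
a_5=1:  p_5=1·1149+542=1691,  q_5=1·53+25=78
→ (1691, 78).  Check: 1691²=2859481, 470·78²=2859480, difference 1.
n=2: (1691,78)∘(1691,78) = (1691·1691+470·78·78, 1691·78+78·1691) = (5718961,263796)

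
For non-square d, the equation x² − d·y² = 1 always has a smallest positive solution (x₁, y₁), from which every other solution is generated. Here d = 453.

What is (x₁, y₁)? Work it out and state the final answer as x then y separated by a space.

√453 = [21; 3,1,1,10,14,10,1,1,3,42, …], period ℓ=10 (even) → k=9
step 0: (21, 1)  from 21·(1,0) + (0,1)
…
step 4: (1575, 74)  from 10·(149,7) + (85,4)
step 5: (22199, 1043)  from 14·(1575,74) + (149,7)
step 6: (223565, 10504)  from 10·(22199,1043) + (1575,74)
…
step 8: (469329, 22051)  from 1·(245764,11547) + (223565,10504)
step 9: (1653751, 77700)  from 3·(469329,22051) + (245764,11547)
fundamental: x₁=1653751, y₁=77700  (since 2734892370001 − 453·6037290000 = 1)

1653751 77700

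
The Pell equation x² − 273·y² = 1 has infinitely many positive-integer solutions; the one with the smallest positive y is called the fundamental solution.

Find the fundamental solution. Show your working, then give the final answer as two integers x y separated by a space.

727 44

√273 → a₀=16, period (1,1,10,1,1,32); ℓ=6 even so k=5
step 0: (16, 1)  from 16·(1,0) + (0,1)
step 1: (17, 1)  from 1·(16,1) + (1,0)
…
step 4: (380, 23)  from 1·(347,21) + (33,2)
step 5: (727, 44)  from 1·(380,23) + (347,21)
fundamental: x₁=727, y₁=44  (since 528529 − 273·1936 = 1)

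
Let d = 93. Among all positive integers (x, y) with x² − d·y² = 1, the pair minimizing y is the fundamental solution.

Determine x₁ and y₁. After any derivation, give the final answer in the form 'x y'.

12151 1260

√93 → a₀=9, period (1,1,1,4,6,4,1,1,1,18); ℓ=10 even so k=9
k=0  a_k=9  p_k/q_k = 9/1
k=1  a_k=1  p_k/q_k = 10/1
k=2  a_k=1  p_k/q_k = 19/2
k=3  a_k=1  p_k/q_k = 29/3
k=4  a_k=4  p_k/q_k = 135/14
k=5  a_k=6  p_k/q_k = 839/87
…
k=7  a_k=1  p_k/q_k = 4330/449
k=8  a_k=1  p_k/q_k = 7821/811
k=9  a_k=1  p_k/q_k = 12151/1260
(x₁, y₁) = (12151, 1260);  12151² − 93·1260² = 1 ✓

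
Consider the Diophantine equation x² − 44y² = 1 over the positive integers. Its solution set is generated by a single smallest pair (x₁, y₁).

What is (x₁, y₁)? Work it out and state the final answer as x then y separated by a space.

[6; 1,1,1,2,1,1,1,12] for √44; ℓ=8 ⇒ convergent index 7
i=0: a=6 ⇒ p=6, q=1
i=1: a=1 ⇒ p=7, q=1
…
i=3: a=1 ⇒ p=20, q=3
i=4: a=2 ⇒ p=53, q=8
i=5: a=1 ⇒ p=73, q=11
i=6: a=1 ⇒ p=126, q=19
i=7: a=1 ⇒ p=199, q=30
fundamental: x₁=199, y₁=30  (since 39601 − 44·900 = 1)

199 30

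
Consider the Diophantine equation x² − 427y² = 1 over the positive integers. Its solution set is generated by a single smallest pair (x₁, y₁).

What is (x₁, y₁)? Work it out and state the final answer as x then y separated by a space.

62 3

[20; 1,1,1,40] for √427; ℓ=4 ⇒ convergent index 3
i=0: a=20 ⇒ p=20, q=1
…
i=2: a=1 ⇒ p=41, q=2
i=3: a=1 ⇒ p=62, q=3
→ (62, 3).  Check: 62²=3844, 427·3²=3843, difference 1.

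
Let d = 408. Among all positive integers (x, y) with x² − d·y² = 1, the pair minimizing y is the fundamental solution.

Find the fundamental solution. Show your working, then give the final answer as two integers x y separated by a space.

101 5

[20; 5,40] for √408; ℓ=2 ⇒ convergent index 1
step 0: (20, 1)  from 20·(1,0) + (0,1)
step 1: (101, 5)  from 5·(20,1) + (1,0)
→ (101, 5).  Check: 101²=10201, 408·5²=10200, difference 1.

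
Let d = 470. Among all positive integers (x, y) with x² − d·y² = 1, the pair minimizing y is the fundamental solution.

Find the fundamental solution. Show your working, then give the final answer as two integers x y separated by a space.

1691 78

d=470: √d = [21; 1,2,8,2,1,42] (ℓ=6, even), read p_5/q_5
k=0  a_k=21  p_k/q_k = 21/1
…
k=3  a_k=8  p_k/q_k = 542/25
k=4  a_k=2  p_k/q_k = 1149/53
k=5  a_k=1  p_k/q_k = 1691/78
(x₁, y₁) = (1691, 78);  1691² − 470·78² = 1 ✓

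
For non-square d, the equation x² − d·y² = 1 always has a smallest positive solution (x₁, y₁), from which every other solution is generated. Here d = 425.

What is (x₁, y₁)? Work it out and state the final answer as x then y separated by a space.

143649 6968

√425 = [20; 1,1,1,1,1,1,40, …], period ℓ=7 (odd) → k=13
k=0  a_k=20  p_k/q_k = 20/1
k=1  a_k=1  p_k/q_k = 21/1
k=2  a_k=1  p_k/q_k = 41/2
k=3  a_k=1  p_k/q_k = 62/3
…
k=5  a_k=1  p_k/q_k = 165/8
k=6  a_k=1  p_k/q_k = 268/13
…
k=8  a_k=1  p_k/q_k = 11153/541
…
k=10  a_k=1  p_k/q_k = 33191/1610
…
k=12  a_k=1  p_k/q_k = 88420/4289
k=13  a_k=1  p_k/q_k = 143649/6968
(x₁, y₁) = (143649, 6968);  143649² − 425·6968² = 1 ✓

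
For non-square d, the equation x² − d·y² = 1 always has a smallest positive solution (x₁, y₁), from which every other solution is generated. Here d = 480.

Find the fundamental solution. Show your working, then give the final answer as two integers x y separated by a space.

d=480: √d = [21; 1,9,1,42] (ℓ=4, even), read p_3/q_3
i=0: a=21 ⇒ p=21, q=1
…
i=2: a=9 ⇒ p=219, q=10
i=3: a=1 ⇒ p=241, q=11
(x₁, y₁) = (241, 11);  241² − 480·11² = 1 ✓

241 11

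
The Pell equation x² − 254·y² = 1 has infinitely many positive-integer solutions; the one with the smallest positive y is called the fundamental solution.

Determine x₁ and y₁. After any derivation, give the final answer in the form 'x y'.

√254 → a₀=15, period (1,14,1,30); ℓ=4 even so k=3
i=0: a=15 ⇒ p=15, q=1
…
i=2: a=14 ⇒ p=239, q=15
i=3: a=1 ⇒ p=255, q=16
(x₁, y₁) = (255, 16);  255² − 254·16² = 1 ✓

255 16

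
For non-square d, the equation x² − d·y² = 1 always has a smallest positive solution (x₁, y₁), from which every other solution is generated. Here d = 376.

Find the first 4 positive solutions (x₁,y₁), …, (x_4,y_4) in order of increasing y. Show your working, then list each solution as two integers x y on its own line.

[19; 2,1,1,3,1,…,1,2,38] for √376; ℓ=16 ⇒ convergent index 15
step 0: (19, 1)  from 19·(1,0) + (0,1)
step 1: (39, 2)  from 2·(19,1) + (1,0)
step 2: (58, 3)  from 1·(39,2) + (19,1)
…
step 4: (349, 18)  from 3·(97,5) + (58,3)
step 5: (446, 23)  from 1·(349,18) + (97,5)
step 6: (1241, 64)  from 2·(446,23) + (349,18)
step 7: (2928, 151)  from 2·(1241,64) + (446,23)
step 8: (12953, 668)  from 4·(2928,151) + (1241,64)
step 9: (28834, 1487)  from 2·(12953,668) + (2928,151)
step 10: (70621, 3642)  from 2·(28834,1487) + (12953,668)
step 11: (99455, 5129)  from 1·(70621,3642) + (28834,1487)
step 12: (368986, 19029)  from 3·(99455,5129) + (70621,3642)
step 13: (468441, 24158)  from 1·(368986,19029) + (99455,5129)
step 14: (837427, 43187)  from 1·(468441,24158) + (368986,19029)
step 15: (2143295, 110532)  from 2·(837427,43187) + (468441,24158)
fundamental: x₁=2143295, y₁=110532  (since 4593713457025 − 376·12217323024 = 1)
(x_2, y_2) = (2143295·2143295 + 376·110532·110532, 2143295·110532 + 110532·2143295) = (9187426914049, 473805365880)
(x_3, y_3) = (2143295·9187426914049 + 376·110532·473805365880, 2143295·473805365880 + 110532·9187426914049) = (39382732335491159615, 2031009343327438668)
(x_4, y_4) = (2143295·39382732335491159615 + 376·110532·2031009343327438668, 2143295·2031009343327438668 + 110532·39382732335491159615) = (168817626601983862467148801, 8706104341013491514496240)

2143295 110532
9187426914049 473805365880
39382732335491159615 2031009343327438668
168817626601983862467148801 8706104341013491514496240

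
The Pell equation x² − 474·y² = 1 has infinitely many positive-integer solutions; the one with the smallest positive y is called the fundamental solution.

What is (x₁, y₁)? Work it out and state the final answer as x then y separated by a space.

193549 8890

[21; 1,3,2,1,1,…,3,1,42] for √474; ℓ=14 ⇒ convergent index 13
i=0: a=21 ⇒ p=21, q=1
i=1: a=1 ⇒ p=22, q=1
…
i=3: a=2 ⇒ p=196, q=9
i=4: a=1 ⇒ p=283, q=13
i=5: a=1 ⇒ p=479, q=22
i=6: a=1 ⇒ p=762, q=35
…
i=8: a=1 ⇒ p=5813, q=267
i=9: a=1 ⇒ p=10864, q=499
i=10: a=1 ⇒ p=16677, q=766
…
i=12: a=3 ⇒ p=149331, q=6859
i=13: a=1 ⇒ p=193549, q=8890
→ (193549, 8890).  Check: 193549²=37461215401, 474·8890²=37461215400, difference 1.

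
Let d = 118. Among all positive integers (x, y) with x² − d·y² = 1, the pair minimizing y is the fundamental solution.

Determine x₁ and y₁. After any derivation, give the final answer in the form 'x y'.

306917 28254

√118 → a₀=10, period (1,6,3,2,10,2,3,6,1,20); ℓ=10 even so k=9
step 0: (10, 1)  from 10·(1,0) + (0,1)
…
step 3: (239, 22)  from 3·(76,7) + (11,1)
…
step 5: (5779, 532)  from 10·(554,51) + (239,22)
…
step 7: (42115, 3877)  from 3·(12112,1115) + (5779,532)
step 8: (264802, 24377)  from 6·(42115,3877) + (12112,1115)
step 9: (306917, 28254)  from 1·(264802,24377) + (42115,3877)
(x₁, y₁) = (306917, 28254);  306917² − 118·28254² = 1 ✓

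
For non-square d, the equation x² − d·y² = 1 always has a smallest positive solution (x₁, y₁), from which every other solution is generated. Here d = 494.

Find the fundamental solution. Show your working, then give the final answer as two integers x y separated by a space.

√494 = [22; 4,2,2,1,2,1,2,2,4,44, …], period ℓ=10 (even) → k=9
k=0  a_k=22  p_k/q_k = 22/1
k=1  a_k=4  p_k/q_k = 89/4
…
k=3  a_k=2  p_k/q_k = 489/22
…
k=6  a_k=1  p_k/q_k = 2556/115
k=7  a_k=2  p_k/q_k = 6979/314
k=8  a_k=2  p_k/q_k = 16514/743
k=9  a_k=4  p_k/q_k = 73035/3286
(x₁, y₁) = (73035, 3286);  73035² − 494·3286² = 1 ✓

73035 3286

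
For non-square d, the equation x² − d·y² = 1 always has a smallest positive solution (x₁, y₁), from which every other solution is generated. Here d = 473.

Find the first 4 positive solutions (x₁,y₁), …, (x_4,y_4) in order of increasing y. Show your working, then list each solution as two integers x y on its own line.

87 4
15137 696
2633751 121100
458257537 21070704

d=473: √d = [21; 1,2,1,42] (ℓ=4, even), read p_3/q_3
i=0: a=21 ⇒ p=21, q=1
…
i=2: a=2 ⇒ p=65, q=3
i=3: a=1 ⇒ p=87, q=4
(x₁, y₁) = (87, 4);  87² − 473·4² = 1 ✓
(x_2, y_2) = (87·87 + 473·4·4, 87·4 + 4·87) = (15137, 696)
(x_3, y_3) = (87·15137 + 473·4·696, 87·696 + 4·15137) = (2633751, 121100)
(x_4, y_4) = (87·2633751 + 473·4·121100, 87·121100 + 4·2633751) = (458257537, 21070704)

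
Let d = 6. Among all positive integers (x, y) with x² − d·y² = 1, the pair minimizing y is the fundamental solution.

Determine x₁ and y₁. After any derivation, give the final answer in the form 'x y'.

[2; 2,4] for √6; ℓ=2 ⇒ convergent index 1
k=0  a_k=2  p_k/q_k = 2/1
k=1  a_k=2  p_k/q_k = 5/2
→ (5, 2).  Check: 5²=25, 6·2²=24, difference 1.

5 2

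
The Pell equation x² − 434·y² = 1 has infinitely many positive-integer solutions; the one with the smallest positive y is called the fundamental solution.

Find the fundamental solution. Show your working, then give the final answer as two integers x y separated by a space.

d=434: √d = [20; 1,4,1,40] (ℓ=4, even), read p_3/q_3
step 0: (20, 1)  from 20·(1,0) + (0,1)
…
step 2: (104, 5)  from 4·(21,1) + (20,1)
step 3: (125, 6)  from 1·(104,5) + (21,1)
→ (125, 6).  Check: 125²=15625, 434·6²=15624, difference 1.

125 6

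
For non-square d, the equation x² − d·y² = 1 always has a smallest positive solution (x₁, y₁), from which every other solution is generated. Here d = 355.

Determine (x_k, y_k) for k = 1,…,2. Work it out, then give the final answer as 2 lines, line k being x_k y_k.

[18; 1,5,3,3,1,6,1,3,3,5,1,36] for √355; ℓ=12 ⇒ convergent index 11
k=0  a_k=18  p_k/q_k = 18/1
…
k=4  a_k=3  p_k/q_k = 1187/63
k=5  a_k=1  p_k/q_k = 1545/82
k=6  a_k=6  p_k/q_k = 10457/555
…
k=9  a_k=3  p_k/q_k = 151391/8035
k=10  a_k=5  p_k/q_k = 803418/42641
k=11  a_k=1  p_k/q_k = 954809/50676
fundamental: x₁=954809, y₁=50676  (since 911660226481 − 355·2568056976 = 1)
k=2:  x_2 = 954809·954809+355·50676·50676 = 1823320452961,  y_2 = 954809·50676+50676·954809 = 96771801768

954809 50676
1823320452961 96771801768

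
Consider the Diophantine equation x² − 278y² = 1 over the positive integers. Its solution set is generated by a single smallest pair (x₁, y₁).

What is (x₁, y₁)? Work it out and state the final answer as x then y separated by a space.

√278 → a₀=16, period (1,2,16,2,1,32); ℓ=6 even so k=5
step 0: (16, 1)  from 16·(1,0) + (0,1)
…
step 3: (817, 49)  from 16·(50,3) + (17,1)
step 4: (1684, 101)  from 2·(817,49) + (50,3)
step 5: (2501, 150)  from 1·(1684,101) + (817,49)
→ (2501, 150).  Check: 2501²=6255001, 278·150²=6255000, difference 1.

2501 150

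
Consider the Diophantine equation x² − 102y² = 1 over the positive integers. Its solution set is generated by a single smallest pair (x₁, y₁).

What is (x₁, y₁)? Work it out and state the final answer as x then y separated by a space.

101 10

√102 → a₀=10, period (10,20); ℓ=2 even so k=1
i=0: a=10 ⇒ p=10, q=1
i=1: a=10 ⇒ p=101, q=10
fundamental: x₁=101, y₁=10  (since 10201 − 102·100 = 1)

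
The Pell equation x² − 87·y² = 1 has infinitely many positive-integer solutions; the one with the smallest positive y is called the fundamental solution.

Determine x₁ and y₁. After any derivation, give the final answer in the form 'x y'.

28 3

[9; 3,18] for √87; ℓ=2 ⇒ convergent index 1
step 0: (9, 1)  from 9·(1,0) + (0,1)
step 1: (28, 3)  from 3·(9,1) + (1,0)
fundamental: x₁=28, y₁=3  (since 784 − 87·9 = 1)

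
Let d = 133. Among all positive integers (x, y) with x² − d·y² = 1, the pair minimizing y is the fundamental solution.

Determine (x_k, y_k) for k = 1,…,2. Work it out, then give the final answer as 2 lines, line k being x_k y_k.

√133 = [11; 1,1,7,5,1,…,1,1,22, …], period ℓ=16 (even) → k=15
i=0: a=11 ⇒ p=11, q=1
…
i=3: a=7 ⇒ p=173, q=15
…
i=7: a=1 ⇒ p=3010, q=261
…
i=9: a=1 ⇒ p=10979, q=952
…
i=11: a=1 ⇒ p=29927, q=2595
…
i=14: a=1 ⇒ p=1378591, q=119539
i=15: a=1 ⇒ p=2588599, q=224460
fundamental: x₁=2588599, y₁=224460  (since 6700844782801 − 133·50382291600 = 1)
(x_2, y_2) = (2588599·2588599 + 133·224460·224460, 2588599·224460 + 224460·2588599) = (13401689565601, 1162073863080)

2588599 224460
13401689565601 1162073863080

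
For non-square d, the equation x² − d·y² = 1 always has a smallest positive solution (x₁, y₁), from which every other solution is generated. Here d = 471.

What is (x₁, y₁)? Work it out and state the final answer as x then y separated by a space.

7838695 361188

√471 = [21; 1,2,2,1,3,…,2,1,42, …], period ℓ=14 (even) → k=13
a_0=21:  p_0=21·1+0=21,  q_0=21·0+1=1
…
a_2=2:  p_2=2·22+21=65,  q_2=2·1+1=3
a_3=2:  p_3=2·65+22=152,  q_3=2·3+1=7
…
a_6=4:  p_6=4·803+217=3429,  q_6=4·37+10=158
…
a_8=4:  p_8=4·48809+3429=198665,  q_8=4·2249+158=9154
a_9=3:  p_9=3·198665+48809=644804,  q_9=3·9154+2249=29711
a_10=1:  p_10=1·644804+198665=843469,  q_10=1·29711+9154=38865
a_11=2:  p_11=2·843469+644804=2331742,  q_11=2·38865+29711=107441
a_12=2:  p_12=2·2331742+843469=5506953,  q_12=2·107441+38865=253747
a_13=1:  p_13=1·5506953+2331742=7838695,  q_13=1·253747+107441=361188
fundamental: x₁=7838695, y₁=361188  (since 61445139303025 − 471·130456771344 = 1)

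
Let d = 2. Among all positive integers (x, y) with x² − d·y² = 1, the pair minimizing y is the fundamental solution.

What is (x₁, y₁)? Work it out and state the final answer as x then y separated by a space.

√2 → a₀=1, period (2); ℓ=1 odd so k=1
a_0=1:  p_0=1·1+0=1,  q_0=1·0+1=1
a_1=2:  p_1=2·1+1=3,  q_1=2·1+0=2
(x₁, y₁) = (3, 2);  3² − 2·2² = 1 ✓

3 2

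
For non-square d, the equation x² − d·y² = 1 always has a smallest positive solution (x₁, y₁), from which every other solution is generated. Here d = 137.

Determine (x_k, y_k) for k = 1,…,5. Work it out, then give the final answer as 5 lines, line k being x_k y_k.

d=137: √d = [11; 1,2,2,1,1,2,2,1,22] (ℓ=9, odd), read p_17/q_17
step 0: (11, 1)  from 11·(1,0) + (0,1)
…
step 5: (199, 17)  from 1·(117,10) + (82,7)
…
step 7: (1229, 105)  from 2·(515,44) + (199,17)
…
step 10: (41341, 3532)  from 1·(39597,3383) + (1744,149)
step 11: (122279, 10447)  from 2·(41341,3532) + (39597,3383)
…
step 15: (1796332, 153471)  from 2·(694077,59299) + (408178,34873)
step 16: (4286741, 366241)  from 2·(1796332,153471) + (694077,59299)
step 17: (6083073, 519712)  from 1·(4286741,366241) + (1796332,153471)
(x₁, y₁) = (6083073, 519712);  6083073² − 137·519712² = 1 ✓
k=2:  x_2 = 6083073·6083073+137·519712·519712 = 74007554246657,  y_2 = 6083073·519712+519712·6083073 = 6322892069952
k=3:  x_3 = 6083073·74007554246657+137·519712·6322892069952 = 900386710067742990849,  y_3 = 6083073·6322892069952+519712·74007554246657 = 76925228065277725280
k=4:  x_4 = 6083073·900386710067742990849+137·519712·76925228065277725280 = 10954236171143757109591351297,  y_4 = 6083073·76925228065277725280+519712·900386710067742990849 = 935883555725460013412300928
k=5:  x_5 = 6083073·10954236171143757109591351297+137·519712·935883555725460013412300928 = 133270836576615035597116312473600513,  y_5 = 6083073·935883555725460013412300928+519712·10954236171143757109591351297 = 11386095977955005515107946008258208

6083073 519712
74007554246657 6322892069952
900386710067742990849 76925228065277725280
10954236171143757109591351297 935883555725460013412300928
133270836576615035597116312473600513 11386095977955005515107946008258208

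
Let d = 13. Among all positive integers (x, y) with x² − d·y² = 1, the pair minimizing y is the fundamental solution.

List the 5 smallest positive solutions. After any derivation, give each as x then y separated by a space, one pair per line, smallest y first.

√13 = [3; 1,1,1,1,6, …], period ℓ=5 (odd) → k=9
i=0: a=3 ⇒ p=3, q=1
…
i=2: a=1 ⇒ p=7, q=2
i=3: a=1 ⇒ p=11, q=3
…
i=6: a=1 ⇒ p=137, q=38
i=7: a=1 ⇒ p=256, q=71
i=8: a=1 ⇒ p=393, q=109
i=9: a=1 ⇒ p=649, q=180
→ (649, 180).  Check: 649²=421201, 13·180²=421200, difference 1.
n=2: (649,180)∘(649,180) = (649·649+13·180·180, 649·180+180·649) = (842401,233640)
n=3: (842401,233640)∘(649,180) = (649·842401+13·180·233640, 649·233640+180·842401) = (1093435849,303264540)
n=4: (1093435849,303264540)∘(649,180) = (649·1093435849+13·180·303264540, 649·303264540+180·1093435849) = (1419278889601,393637139280)
n=5: (1419278889601,393637139280)∘(649,180) = (649·1419278889601+13·180·393637139280, 649·393637139280+180·1419278889601) = (1842222905266249,510940703520900)

649 180
842401 233640
1093435849 303264540
1419278889601 393637139280
1842222905266249 510940703520900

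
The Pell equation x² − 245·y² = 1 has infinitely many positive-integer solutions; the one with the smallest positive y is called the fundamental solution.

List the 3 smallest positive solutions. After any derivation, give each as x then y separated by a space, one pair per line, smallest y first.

√245 → a₀=15, period (1,1,1,7,6,7,1,1,1,30); ℓ=10 even so k=9
step 0: (15, 1)  from 15·(1,0) + (0,1)
step 1: (16, 1)  from 1·(15,1) + (1,0)
step 2: (31, 2)  from 1·(16,1) + (15,1)
step 3: (47, 3)  from 1·(31,2) + (16,1)
step 4: (360, 23)  from 7·(47,3) + (31,2)
step 5: (2207, 141)  from 6·(360,23) + (47,3)
…
step 7: (18016, 1151)  from 1·(15809,1010) + (2207,141)
step 8: (33825, 2161)  from 1·(18016,1151) + (15809,1010)
step 9: (51841, 3312)  from 1·(33825,2161) + (18016,1151)
(x₁, y₁) = (51841, 3312);  51841² − 245·3312² = 1 ✓
(51841+3312√245)^2 = 5374978561 + 343394784√245
(51841+3312√245)^3 = 557288527109761 + 35603857991376√245

51841 3312
5374978561 343394784
557288527109761 35603857991376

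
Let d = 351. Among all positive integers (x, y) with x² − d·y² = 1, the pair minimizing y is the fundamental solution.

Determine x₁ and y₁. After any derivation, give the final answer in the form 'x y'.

√351 → a₀=18, period (1,2,1,3,2,2,2,3,1,2,1,36); ℓ=12 even so k=11
a_0=18:  p_0=18·1+0=18,  q_0=18·0+1=1
a_1=1:  p_1=1·18+1=19,  q_1=1·1+0=1
a_2=2:  p_2=2·19+18=56,  q_2=2·1+1=3
a_3=1:  p_3=1·56+19=75,  q_3=1·3+1=4
a_4=3:  p_4=3·75+56=281,  q_4=3·4+3=15
a_5=2:  p_5=2·281+75=637,  q_5=2·15+4=34
a_6=2:  p_6=2·637+281=1555,  q_6=2·34+15=83
a_7=2:  p_7=2·1555+637=3747,  q_7=2·83+34=200
a_8=3:  p_8=3·3747+1555=12796,  q_8=3·200+83=683
a_9=1:  p_9=1·12796+3747=16543,  q_9=1·683+200=883
a_10=2:  p_10=2·16543+12796=45882,  q_10=2·883+683=2449
a_11=1:  p_11=1·45882+16543=62425,  q_11=1·2449+883=3332
fundamental: x₁=62425, y₁=3332  (since 3896880625 − 351·11102224 = 1)

62425 3332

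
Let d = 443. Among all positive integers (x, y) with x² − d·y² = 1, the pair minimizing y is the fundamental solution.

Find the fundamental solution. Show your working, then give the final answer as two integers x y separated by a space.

442 21

√443 = [21; 21,42, …], period ℓ=2 (even) → k=1
step 0: (21, 1)  from 21·(1,0) + (0,1)
step 1: (442, 21)  from 21·(21,1) + (1,0)
→ (442, 21).  Check: 442²=195364, 443·21²=195363, difference 1.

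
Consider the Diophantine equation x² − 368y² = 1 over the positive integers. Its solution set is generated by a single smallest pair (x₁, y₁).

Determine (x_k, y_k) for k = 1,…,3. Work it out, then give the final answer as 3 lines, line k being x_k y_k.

[19; 5,2,5,38] for √368; ℓ=4 ⇒ convergent index 3
a_0=19:  p_0=19·1+0=19,  q_0=19·0+1=1
a_1=5:  p_1=5·19+1=96,  q_1=5·1+0=5
a_2=2:  p_2=2·96+19=211,  q_2=2·5+1=11
a_3=5:  p_3=5·211+96=1151,  q_3=5·11+5=60
fundamental: x₁=1151, y₁=60  (since 1324801 − 368·3600 = 1)
n=2: (1151,60)∘(1151,60) = (1151·1151+368·60·60, 1151·60+60·1151) = (2649601,138120)
n=3: (2649601,138120)∘(1151,60) = (1151·2649601+368·60·138120, 1151·138120+60·2649601) = (6099380351,317952180)

1151 60
2649601 138120
6099380351 317952180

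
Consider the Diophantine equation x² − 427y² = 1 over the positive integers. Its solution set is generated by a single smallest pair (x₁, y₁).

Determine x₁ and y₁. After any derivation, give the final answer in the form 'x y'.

d=427: √d = [20; 1,1,1,40] (ℓ=4, even), read p_3/q_3
k=0  a_k=20  p_k/q_k = 20/1
k=1  a_k=1  p_k/q_k = 21/1
k=2  a_k=1  p_k/q_k = 41/2
k=3  a_k=1  p_k/q_k = 62/3
(x₁, y₁) = (62, 3);  62² − 427·3² = 1 ✓

62 3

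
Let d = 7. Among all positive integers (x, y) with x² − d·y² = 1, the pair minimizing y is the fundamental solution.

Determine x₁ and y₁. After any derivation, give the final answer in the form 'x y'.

8 3

[2; 1,1,1,4] for √7; ℓ=4 ⇒ convergent index 3
step 0: (2, 1)  from 2·(1,0) + (0,1)
step 1: (3, 1)  from 1·(2,1) + (1,0)
step 2: (5, 2)  from 1·(3,1) + (2,1)
step 3: (8, 3)  from 1·(5,2) + (3,1)
fundamental: x₁=8, y₁=3  (since 64 − 7·9 = 1)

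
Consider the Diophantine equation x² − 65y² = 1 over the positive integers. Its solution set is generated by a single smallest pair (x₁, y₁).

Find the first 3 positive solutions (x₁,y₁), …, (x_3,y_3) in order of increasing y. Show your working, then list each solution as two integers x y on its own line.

129 16
33281 4128
8586369 1065008

√65 = [8; 16, …], period ℓ=1 (odd) → k=1
a_0=8:  p_0=8·1+0=8,  q_0=8·0+1=1
a_1=16:  p_1=16·8+1=129,  q_1=16·1+0=16
fundamental: x₁=129, y₁=16  (since 16641 − 65·256 = 1)
(129+16√65)^2 = 33281 + 4128√65
(129+16√65)^3 = 8586369 + 1065008√65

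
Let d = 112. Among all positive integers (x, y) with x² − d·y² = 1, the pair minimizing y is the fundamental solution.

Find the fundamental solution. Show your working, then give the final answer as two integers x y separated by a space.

[10; 1,1,2,1,1,20] for √112; ℓ=6 ⇒ convergent index 5
i=0: a=10 ⇒ p=10, q=1
i=1: a=1 ⇒ p=11, q=1
…
i=4: a=1 ⇒ p=74, q=7
i=5: a=1 ⇒ p=127, q=12
→ (127, 12).  Check: 127²=16129, 112·12²=16128, difference 1.

127 12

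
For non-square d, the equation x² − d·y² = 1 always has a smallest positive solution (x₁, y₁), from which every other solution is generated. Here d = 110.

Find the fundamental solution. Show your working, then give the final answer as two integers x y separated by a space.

√110 = [10; 2,20, …], period ℓ=2 (even) → k=1
a_0=10:  p_0=10·1+0=10,  q_0=10·0+1=1
a_1=2:  p_1=2·10+1=21,  q_1=2·1+0=2
fundamental: x₁=21, y₁=2  (since 441 − 110·4 = 1)

21 2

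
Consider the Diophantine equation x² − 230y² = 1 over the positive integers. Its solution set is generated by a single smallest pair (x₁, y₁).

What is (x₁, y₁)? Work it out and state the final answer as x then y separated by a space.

91 6

√230 → a₀=15, period (6,30); ℓ=2 even so k=1
step 0: (15, 1)  from 15·(1,0) + (0,1)
step 1: (91, 6)  from 6·(15,1) + (1,0)
(x₁, y₁) = (91, 6);  91² − 230·6² = 1 ✓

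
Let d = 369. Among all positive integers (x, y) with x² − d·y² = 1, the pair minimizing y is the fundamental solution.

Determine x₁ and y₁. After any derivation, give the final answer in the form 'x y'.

8396801 437120

√369 → a₀=19, period (4,1,3,2,7,4,7,2,3,1,4,38); ℓ=12 even so k=11
k=0  a_k=19  p_k/q_k = 19/1
k=1  a_k=4  p_k/q_k = 77/4
k=2  a_k=1  p_k/q_k = 96/5
…
k=4  a_k=2  p_k/q_k = 826/43
…
k=6  a_k=4  p_k/q_k = 25414/1323
k=7  a_k=7  p_k/q_k = 184045/9581
k=8  a_k=2  p_k/q_k = 393504/20485
k=9  a_k=3  p_k/q_k = 1364557/71036
k=10  a_k=1  p_k/q_k = 1758061/91521
k=11  a_k=4  p_k/q_k = 8396801/437120
(x₁, y₁) = (8396801, 437120);  8396801² − 369·437120² = 1 ✓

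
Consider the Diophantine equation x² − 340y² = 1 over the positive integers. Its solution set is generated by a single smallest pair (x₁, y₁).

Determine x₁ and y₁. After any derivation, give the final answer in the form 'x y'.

285769 15498

√340 → a₀=18, period (2,3,1,1,1,…,3,2,36); ℓ=14 even so k=13
a_0=18:  p_0=18·1+0=18,  q_0=18·0+1=1
a_1=2:  p_1=2·18+1=37,  q_1=2·1+0=2
a_2=3:  p_2=3·37+18=129,  q_2=3·2+1=7
…
a_4=1:  p_4=1·166+129=295,  q_4=1·9+7=16
a_5=1:  p_5=1·295+166=461,  q_5=1·16+9=25
a_6=1:  p_6=1·461+295=756,  q_6=1·25+16=41
a_7=8:  p_7=8·756+461=6509,  q_7=8·41+25=353
a_8=1:  p_8=1·6509+756=7265,  q_8=1·353+41=394
a_9=1:  p_9=1·7265+6509=13774,  q_9=1·394+353=747
…
a_11=1:  p_11=1·21039+13774=34813,  q_11=1·1141+747=1888
a_12=3:  p_12=3·34813+21039=125478,  q_12=3·1888+1141=6805
a_13=2:  p_13=2·125478+34813=285769,  q_13=2·6805+1888=15498
fundamental: x₁=285769, y₁=15498  (since 81663921361 − 340·240188004 = 1)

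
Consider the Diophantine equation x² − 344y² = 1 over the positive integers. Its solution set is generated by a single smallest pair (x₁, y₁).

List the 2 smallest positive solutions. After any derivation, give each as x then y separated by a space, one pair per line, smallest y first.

√344 → a₀=18, period (1,1,4,1,3,1,4,1,1,36); ℓ=10 even so k=9
a_0=18:  p_0=18·1+0=18,  q_0=18·0+1=1
a_1=1:  p_1=1·18+1=19,  q_1=1·1+0=1
…
a_3=4:  p_3=4·37+19=167,  q_3=4·2+1=9
a_4=1:  p_4=1·167+37=204,  q_4=1·9+2=11
a_5=3:  p_5=3·204+167=779,  q_5=3·11+9=42
a_6=1:  p_6=1·779+204=983,  q_6=1·42+11=53
a_7=4:  p_7=4·983+779=4711,  q_7=4·53+42=254
a_8=1:  p_8=1·4711+983=5694,  q_8=1·254+53=307
a_9=1:  p_9=1·5694+4711=10405,  q_9=1·307+254=561
fundamental: x₁=10405, y₁=561  (since 108264025 − 344·314721 = 1)
(10405+561√344)^2 = 216528049 + 11674410√344

10405 561
216528049 11674410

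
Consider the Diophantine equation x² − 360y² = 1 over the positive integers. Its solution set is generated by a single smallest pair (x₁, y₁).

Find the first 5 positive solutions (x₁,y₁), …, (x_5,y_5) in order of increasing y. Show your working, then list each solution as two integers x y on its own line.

√360 → a₀=18, period (1,36); ℓ=2 even so k=1
a_0=18:  p_0=18·1+0=18,  q_0=18·0+1=1
a_1=1:  p_1=1·18+1=19,  q_1=1·1+0=1
→ (19, 1).  Check: 19²=361, 360·1²=360, difference 1.
(x_2, y_2) = (19·19 + 360·1·1, 19·1 + 1·19) = (721, 38)
(x_3, y_3) = (19·721 + 360·1·38, 19·38 + 1·721) = (27379, 1443)
(x_4, y_4) = (19·27379 + 360·1·1443, 19·1443 + 1·27379) = (1039681, 54796)
(x_5, y_5) = (19·1039681 + 360·1·54796, 19·54796 + 1·1039681) = (39480499, 2080805)

19 1
721 38
27379 1443
1039681 54796
39480499 2080805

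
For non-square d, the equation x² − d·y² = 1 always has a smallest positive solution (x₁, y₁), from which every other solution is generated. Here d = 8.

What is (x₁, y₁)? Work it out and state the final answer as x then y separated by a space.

3 1

d=8: √d = [2; 1,4] (ℓ=2, even), read p_1/q_1
a_0=2:  p_0=2·1+0=2,  q_0=2·0+1=1
a_1=1:  p_1=1·2+1=3,  q_1=1·1+0=1
(x₁, y₁) = (3, 1);  3² − 8·1² = 1 ✓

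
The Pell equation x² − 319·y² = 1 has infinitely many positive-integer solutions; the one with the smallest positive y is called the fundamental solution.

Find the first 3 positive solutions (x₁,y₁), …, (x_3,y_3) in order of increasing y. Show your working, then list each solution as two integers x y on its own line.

12901780 722361
332911854336799 18639485405160
8590311008090840302660 480965080021169647239

√319 → a₀=17, period (1,6,5,1,4,…,6,1,34); ℓ=14 even so k=13
step 0: (17, 1)  from 17·(1,0) + (0,1)
step 1: (18, 1)  from 1·(17,1) + (1,0)
step 2: (125, 7)  from 6·(18,1) + (17,1)
step 3: (643, 36)  from 5·(125,7) + (18,1)
step 4: (768, 43)  from 1·(643,36) + (125,7)
…
step 8: (58797, 3292)  from 3·(15628,875) + (11913,667)
step 9: (250816, 14043)  from 4·(58797,3292) + (15628,875)
…
step 12: (11102899, 621643)  from 6·(1798881,100718) + (309613,17335)
step 13: (12901780, 722361)  from 1·(11102899,621643) + (1798881,100718)
(x₁, y₁) = (12901780, 722361);  12901780² − 319·722361² = 1 ✓
(12901780+722361√319)^2 = 332911854336799 + 18639485405160√319
(12901780+722361√319)^3 = 8590311008090840302660 + 480965080021169647239√319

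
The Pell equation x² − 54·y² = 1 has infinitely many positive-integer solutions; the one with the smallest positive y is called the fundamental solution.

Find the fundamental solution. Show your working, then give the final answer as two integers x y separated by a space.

485 66

d=54: √d = [7; 2,1,6,1,2,14] (ℓ=6, even), read p_5/q_5
k=0  a_k=7  p_k/q_k = 7/1
…
k=2  a_k=1  p_k/q_k = 22/3
k=3  a_k=6  p_k/q_k = 147/20
k=4  a_k=1  p_k/q_k = 169/23
k=5  a_k=2  p_k/q_k = 485/66
fundamental: x₁=485, y₁=66  (since 235225 − 54·4356 = 1)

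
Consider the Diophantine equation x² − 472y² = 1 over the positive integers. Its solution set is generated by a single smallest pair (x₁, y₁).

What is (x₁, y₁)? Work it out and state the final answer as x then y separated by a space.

d=472: √d = [21; 1,2,1,1,1,…,2,1,42] (ℓ=14, even), read p_13/q_13
a_0=21:  p_0=21·1+0=21,  q_0=21·0+1=1
a_1=1:  p_1=1·21+1=22,  q_1=1·1+0=1
a_2=2:  p_2=2·22+21=65,  q_2=2·1+1=3
a_3=1:  p_3=1·65+22=87,  q_3=1·3+1=4
…
a_5=1:  p_5=1·152+87=239,  q_5=1·7+4=11
…
a_8=4:  p_8=4·5779+1108=24224,  q_8=4·266+51=1115
a_9=1:  p_9=1·24224+5779=30003,  q_9=1·1115+266=1381
a_10=1:  p_10=1·30003+24224=54227,  q_10=1·1381+1115=2496
a_11=1:  p_11=1·54227+30003=84230,  q_11=1·2496+1381=3877
a_12=2:  p_12=2·84230+54227=222687,  q_12=2·3877+2496=10250
a_13=1:  p_13=1·222687+84230=306917,  q_13=1·10250+3877=14127
fundamental: x₁=306917, y₁=14127  (since 94198044889 − 472·199572129 = 1)

306917 14127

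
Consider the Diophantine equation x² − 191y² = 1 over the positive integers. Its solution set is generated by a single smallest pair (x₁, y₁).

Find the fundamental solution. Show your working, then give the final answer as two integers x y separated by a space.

8994000 650783

√191 → a₀=13, period (1,4,1,1,3,…,4,1,26); ℓ=16 even so k=15
a_0=13:  p_0=13·1+0=13,  q_0=13·0+1=1
a_1=1:  p_1=1·13+1=14,  q_1=1·1+0=1
…
a_3=1:  p_3=1·69+14=83,  q_3=1·5+1=6
…
a_5=3:  p_5=3·152+83=539,  q_5=3·11+6=39
a_6=2:  p_6=2·539+152=1230,  q_6=2·39+11=89
a_7=2:  p_7=2·1230+539=2999,  q_7=2·89+39=217
…
a_10=2:  p_10=2·83433+40217=207083,  q_10=2·6037+2910=14984
a_11=3:  p_11=3·207083+83433=704682,  q_11=3·14984+6037=50989
a_12=1:  p_12=1·704682+207083=911765,  q_12=1·50989+14984=65973
a_13=1:  p_13=1·911765+704682=1616447,  q_13=1·65973+50989=116962
a_14=4:  p_14=4·1616447+911765=7377553,  q_14=4·116962+65973=533821
a_15=1:  p_15=1·7377553+1616447=8994000,  q_15=1·533821+116962=650783
(x₁, y₁) = (8994000, 650783);  8994000² − 191·650783² = 1 ✓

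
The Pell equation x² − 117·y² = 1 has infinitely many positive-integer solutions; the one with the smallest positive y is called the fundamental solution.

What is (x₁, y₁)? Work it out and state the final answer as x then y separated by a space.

d=117: √d = [10; 1,4,2,4,1,20] (ℓ=6, even), read p_5/q_5
i=0: a=10 ⇒ p=10, q=1
…
i=2: a=4 ⇒ p=54, q=5
…
i=4: a=4 ⇒ p=530, q=49
i=5: a=1 ⇒ p=649, q=60
→ (649, 60).  Check: 649²=421201, 117·60²=421200, difference 1.

649 60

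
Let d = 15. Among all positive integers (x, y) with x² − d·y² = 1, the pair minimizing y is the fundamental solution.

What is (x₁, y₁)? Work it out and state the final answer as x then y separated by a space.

d=15: √d = [3; 1,6] (ℓ=2, even), read p_1/q_1
i=0: a=3 ⇒ p=3, q=1
i=1: a=1 ⇒ p=4, q=1
(x₁, y₁) = (4, 1);  4² − 15·1² = 1 ✓

4 1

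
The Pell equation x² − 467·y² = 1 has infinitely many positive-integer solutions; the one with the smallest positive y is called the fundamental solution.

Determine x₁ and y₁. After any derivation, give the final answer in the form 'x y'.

d=467: √d = [21; 1,1,1,1,3,…,1,1,42] (ℓ=14, even), read p_13/q_13
i=0: a=21 ⇒ p=21, q=1
i=1: a=1 ⇒ p=22, q=1
…
i=5: a=3 ⇒ p=389, q=18
…
i=7: a=21 ⇒ p=27164, q=1257
i=8: a=3 ⇒ p=82767, q=3830
…
i=10: a=1 ⇒ p=358232, q=16577
…
i=12: a=1 ⇒ p=991929, q=45901
i=13: a=1 ⇒ p=1625626, q=75225
→ (1625626, 75225).  Check: 1625626²=2642659891876, 467·75225²=2642659891875, difference 1.

1625626 75225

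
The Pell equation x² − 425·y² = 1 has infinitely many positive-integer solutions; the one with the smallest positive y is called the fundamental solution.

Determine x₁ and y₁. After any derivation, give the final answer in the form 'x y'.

143649 6968

[20; 1,1,1,1,1,1,40] for √425; ℓ=7 ⇒ convergent index 13
k=0  a_k=20  p_k/q_k = 20/1
…
k=3  a_k=1  p_k/q_k = 62/3
…
k=5  a_k=1  p_k/q_k = 165/8
…
k=10  a_k=1  p_k/q_k = 33191/1610
k=11  a_k=1  p_k/q_k = 55229/2679
k=12  a_k=1  p_k/q_k = 88420/4289
k=13  a_k=1  p_k/q_k = 143649/6968
(x₁, y₁) = (143649, 6968);  143649² − 425·6968² = 1 ✓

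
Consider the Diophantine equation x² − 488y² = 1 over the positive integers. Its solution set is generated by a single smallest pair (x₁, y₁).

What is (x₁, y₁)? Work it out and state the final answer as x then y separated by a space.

[22; 11,44] for √488; ℓ=2 ⇒ convergent index 1
step 0: (22, 1)  from 22·(1,0) + (0,1)
step 1: (243, 11)  from 11·(22,1) + (1,0)
→ (243, 11).  Check: 243²=59049, 488·11²=59048, difference 1.

243 11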